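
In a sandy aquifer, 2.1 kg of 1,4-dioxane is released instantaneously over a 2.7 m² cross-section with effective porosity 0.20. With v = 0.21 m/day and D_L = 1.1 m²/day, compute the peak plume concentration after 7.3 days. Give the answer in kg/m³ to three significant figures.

0.387 kg/m³

The peak of an instantaneous 1D plume sits at x = vt; there the Gaussian factor is 1 and C_max = M/(n_e·A·√(4πDt)), where n_e·A is the pore area the mass is dissolved in.
√(4πDt) = √(4π × 1.1 × 7.3) = 10.05 m, so C_max = 2.1/(0.20 × 2.7 × 10.05) = 0.387 kg/m³.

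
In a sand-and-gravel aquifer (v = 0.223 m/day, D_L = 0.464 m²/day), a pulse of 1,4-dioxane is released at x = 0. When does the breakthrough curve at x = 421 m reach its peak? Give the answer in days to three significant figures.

For the 1D instantaneous-source solution, setting ∂C/∂t = 0 at fixed x gives v²t² + 2Dt − x² = 0, so t = (√(D² + v²x²) − D)/v².
√(D² + v²x²) = √(0.464² + 0.223² × 421²) = 93.88; v² = 0.049729.
t = (93.88 − 0.464)/0.049729 = 1880 days (vs. the pure-advection estimate x/v = 1890 d).

1880 days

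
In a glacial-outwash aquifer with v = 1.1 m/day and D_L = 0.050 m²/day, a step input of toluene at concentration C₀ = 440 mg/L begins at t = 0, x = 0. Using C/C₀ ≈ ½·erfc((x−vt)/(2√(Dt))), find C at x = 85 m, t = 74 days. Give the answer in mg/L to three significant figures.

For a continuous step input, C/C₀ ≈ ½·erfc((x−vt)/(2√(Dt))).
vt = 1.1 × 74 = 81.4 m and 2√(Dt) = 2√(0.050 × 74) = 3.847 m.
Argument (x−vt)/(2√(Dt)) = (85 − 81.4)/3.847 = 0.9358; ½·erfc(0.9358) = 0.09285.
C = 440 × 0.09285 = 40.9 mg/L.

40.9 mg/L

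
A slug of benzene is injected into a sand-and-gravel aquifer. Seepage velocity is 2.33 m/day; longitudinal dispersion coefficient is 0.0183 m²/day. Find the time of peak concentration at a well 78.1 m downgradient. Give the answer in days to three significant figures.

For the 1D instantaneous-source solution, setting ∂C/∂t = 0 at fixed x gives v²t² + 2Dt − x² = 0, so t = (√(D² + v²x²) − D)/v².
√(D² + v²x²) = √(0.0183² + 2.33² × 78.1²) = 182.0; v² = 5.4289.
t = (182.0 − 0.0183)/5.4289 = 33.5 days (vs. the pure-advection estimate x/v = 33.5 d).

33.5 days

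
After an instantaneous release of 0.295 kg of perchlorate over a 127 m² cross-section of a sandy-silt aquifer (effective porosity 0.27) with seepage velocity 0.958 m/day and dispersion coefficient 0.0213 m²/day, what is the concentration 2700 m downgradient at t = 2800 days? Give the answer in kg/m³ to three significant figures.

For an instantaneous plane source, C(x,t) = M/(n_e·A·√(4πDt)) · exp(−(x−vt)²/(4Dt)), with n_e·A the pore (flow) area.
Plume center vt = 0.958 × 2800 = 2682.4 m, so the well at 2700 m is 17.6 m downgradient of the peak.
√(4πDt) = 27.38 m, giving peak height M/(n_e·A·√(4πDt)) = 0.295/(0.27 × 127 × 27.38) = 0.0003142 kg/m³.
(x−vt)²/(4Dt) = (17.6)²/(4 × 0.0213 × 2800) = 1.298; exp(−1.298) = 0.2731.
C = 0.0003142 × 0.2731 = 8.58e-05 kg/m³.

8.58e-05 kg/m³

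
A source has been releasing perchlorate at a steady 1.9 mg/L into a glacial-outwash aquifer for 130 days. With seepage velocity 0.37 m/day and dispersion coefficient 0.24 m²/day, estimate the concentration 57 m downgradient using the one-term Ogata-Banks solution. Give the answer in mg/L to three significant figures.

For a continuous step input, C/C₀ ≈ ½·erfc((x−vt)/(2√(Dt))).
vt = 0.37 × 130 = 48.1 m and 2√(Dt) = 2√(0.24 × 130) = 11.17 m.
Argument (x−vt)/(2√(Dt)) = (57 − 48.1)/11.17 = 0.7968; ½·erfc(0.7968) = 0.1299.
C = 1.9 × 0.1299 = 0.247 mg/L.

0.247 mg/L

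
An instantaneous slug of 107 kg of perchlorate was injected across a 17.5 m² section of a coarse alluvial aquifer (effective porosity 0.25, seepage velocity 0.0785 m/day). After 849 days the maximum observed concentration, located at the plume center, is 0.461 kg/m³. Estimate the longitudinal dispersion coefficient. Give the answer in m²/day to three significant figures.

At the plume center C_max = M/(n_e·A·√(4πDt)), so D = M²/(4πt·(n_e·A·C_max)²).
n_e·A·C_max = 0.25 × 17.5 × 0.461 = 2.017 kg/m.
D = 107²/(4π × 849 × 2.017²) = 0.264 m²/day.

0.264 m²/day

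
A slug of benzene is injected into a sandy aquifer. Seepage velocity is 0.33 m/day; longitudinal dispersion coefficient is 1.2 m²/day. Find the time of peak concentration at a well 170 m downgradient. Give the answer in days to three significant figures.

504 days

For the 1D instantaneous-source solution, setting ∂C/∂t = 0 at fixed x gives v²t² + 2Dt − x² = 0, so t = (√(D² + v²x²) − D)/v².
√(D² + v²x²) = √(1.2² + 0.33² × 170²) = 56.11; v² = 0.1089.
t = (56.11 − 1.2)/0.1089 = 504 days (vs. the pure-advection estimate x/v = 515 d).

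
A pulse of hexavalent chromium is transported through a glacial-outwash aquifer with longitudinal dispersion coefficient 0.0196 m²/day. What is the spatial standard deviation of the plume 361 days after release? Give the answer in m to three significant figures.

Dispersive spreading gives a Gaussian with σ² = 2Dt; advection only shifts the center.
σ = √(2 × 0.0196 × 361) = 3.76 m.

3.76 m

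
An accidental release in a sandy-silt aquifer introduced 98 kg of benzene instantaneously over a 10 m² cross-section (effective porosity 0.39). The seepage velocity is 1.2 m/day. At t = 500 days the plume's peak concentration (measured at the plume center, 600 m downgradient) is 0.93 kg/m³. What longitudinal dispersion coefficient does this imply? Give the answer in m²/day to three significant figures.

0.116 m²/day

At the plume center C_max = M/(n_e·A·√(4πDt)), so D = M²/(4πt·(n_e·A·C_max)²).
n_e·A·C_max = 0.39 × 10 × 0.93 = 3.627 kg/m.
D = 98²/(4π × 500 × 3.627²) = 0.116 m²/day.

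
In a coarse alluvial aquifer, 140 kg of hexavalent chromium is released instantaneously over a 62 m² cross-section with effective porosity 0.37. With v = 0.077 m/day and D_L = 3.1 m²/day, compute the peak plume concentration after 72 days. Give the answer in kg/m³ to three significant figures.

The peak of an instantaneous 1D plume sits at x = vt; there the Gaussian factor is 1 and C_max = M/(n_e·A·√(4πDt)), where n_e·A is the pore area the mass is dissolved in.
√(4πDt) = √(4π × 3.1 × 72) = 52.96 m, so C_max = 140/(0.37 × 62 × 52.96) = 0.115 kg/m³.

0.115 kg/m³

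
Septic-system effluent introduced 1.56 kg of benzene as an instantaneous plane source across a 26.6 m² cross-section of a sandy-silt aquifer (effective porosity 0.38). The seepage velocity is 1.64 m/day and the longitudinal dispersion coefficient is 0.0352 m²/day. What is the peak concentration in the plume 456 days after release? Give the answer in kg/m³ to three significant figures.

0.0109 kg/m³

The peak of an instantaneous 1D plume sits at x = vt; there the Gaussian factor is 1 and C_max = M/(n_e·A·√(4πDt)), where n_e·A is the pore area the mass is dissolved in.
√(4πDt) = √(4π × 0.0352 × 456) = 14.20 m, so C_max = 1.56/(0.38 × 26.6 × 14.20) = 0.0109 kg/m³.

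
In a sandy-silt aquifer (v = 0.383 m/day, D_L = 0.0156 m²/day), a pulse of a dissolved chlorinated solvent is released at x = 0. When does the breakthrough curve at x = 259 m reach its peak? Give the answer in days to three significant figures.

676 days

For the 1D instantaneous-source solution, setting ∂C/∂t = 0 at fixed x gives v²t² + 2Dt − x² = 0, so t = (√(D² + v²x²) − D)/v².
√(D² + v²x²) = √(0.0156² + 0.383² × 259²) = 99.20; v² = 0.146689.
t = (99.20 − 0.0156)/0.146689 = 676 days (vs. the pure-advection estimate x/v = 676 d).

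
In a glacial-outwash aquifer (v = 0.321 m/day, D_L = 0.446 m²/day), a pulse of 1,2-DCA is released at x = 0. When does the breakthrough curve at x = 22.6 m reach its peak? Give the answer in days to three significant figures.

For the 1D instantaneous-source solution, setting ∂C/∂t = 0 at fixed x gives v²t² + 2Dt − x² = 0, so t = (√(D² + v²x²) − D)/v².
√(D² + v²x²) = √(0.446² + 0.321² × 22.6²) = 7.268; v² = 0.103041.
t = (7.268 − 0.446)/0.103041 = 66.2 days (vs. the pure-advection estimate x/v = 70.4 d).

66.2 days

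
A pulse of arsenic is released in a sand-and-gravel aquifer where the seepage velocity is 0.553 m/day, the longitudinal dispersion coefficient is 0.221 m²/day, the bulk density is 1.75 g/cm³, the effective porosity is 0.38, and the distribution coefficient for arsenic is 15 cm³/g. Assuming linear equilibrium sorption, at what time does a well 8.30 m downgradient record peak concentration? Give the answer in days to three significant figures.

1000 days

Retardation factor R = 1 + ρ_b·K_d/n = 1 + 1.75 × 15/0.38 = 70.08.
Sorption retards both mechanisms: v_R = v/R = 0.007891 m/day, D_R = D/R = 0.003154 m²/day.
Peak time from v_R²t² + 2D_R t − x² = 0: t = (√(D_R² + v_R²x²) − D_R)/v_R².
√(D_R² + v_R²x²) = √(0.003154² + 0.007891² × 8.30²) = 0.06557; v_R² = 6.227e-05.
t = (0.06557 − 0.003154)/6.227e-05 = 1000 days.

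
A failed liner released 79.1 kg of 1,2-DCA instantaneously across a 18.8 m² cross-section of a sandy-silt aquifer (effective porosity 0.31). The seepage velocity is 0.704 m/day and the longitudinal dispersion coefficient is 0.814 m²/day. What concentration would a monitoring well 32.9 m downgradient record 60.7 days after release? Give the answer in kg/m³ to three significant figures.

For an instantaneous plane source, C(x,t) = M/(n_e·A·√(4πDt)) · exp(−(x−vt)²/(4Dt)), with n_e·A the pore (flow) area.
Plume center vt = 0.704 × 60.7 = 42.7328 m, so the well at 32.9 m is 9.8328 m upgradient of the peak.
√(4πDt) = 24.92 m, giving peak height M/(n_e·A·√(4πDt)) = 79.1/(0.31 × 18.8 × 24.92) = 0.5446 kg/m³.
(x−vt)²/(4Dt) = (-9.8328)²/(4 × 0.814 × 60.7) = 0.4892; exp(−0.4892) = 0.6131.
C = 0.5446 × 0.6131 = 0.334 kg/m³.

0.334 kg/m³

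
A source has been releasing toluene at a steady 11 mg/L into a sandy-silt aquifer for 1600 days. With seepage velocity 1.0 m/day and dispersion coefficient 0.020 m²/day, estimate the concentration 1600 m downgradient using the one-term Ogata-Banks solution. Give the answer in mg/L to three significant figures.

For a continuous step input, C/C₀ ≈ ½·erfc((x−vt)/(2√(Dt))).
vt = 1.0 × 1600 = 1600 m and 2√(Dt) = 2√(0.020 × 1600) = 11.31 m.
Argument (x−vt)/(2√(Dt)) = (1600 − 1600)/11.31 = 0; ½·erfc(0) = 0.5000.
C = 11 × 0.5000 = 5.50 mg/L.

5.50 mg/L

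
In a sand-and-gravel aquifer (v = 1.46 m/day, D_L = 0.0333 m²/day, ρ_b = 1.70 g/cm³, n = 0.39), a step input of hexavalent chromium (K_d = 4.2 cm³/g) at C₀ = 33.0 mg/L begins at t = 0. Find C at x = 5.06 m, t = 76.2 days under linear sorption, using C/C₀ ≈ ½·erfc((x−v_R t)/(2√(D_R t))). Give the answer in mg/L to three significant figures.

Retardation factor R = 1 + ρ_b·K_d/n = 1 + 1.70 × 4.2/0.39 = 19.31.
Sorption retards both mechanisms: v_R = v/R = 0.07561 m/day, D_R = D/R = 0.001724 m²/day.
v_R·t = 0.07561 × 76.2 = 5.761482 m; 2√(D_R t) = 0.7249 m; argument = (5.06 − 5.761482)/0.7249 = -0.9677.
C = C₀ × ½·erfc(-0.9677) = 33.0 × 0.9144 = 30.2 mg/L.

30.2 mg/L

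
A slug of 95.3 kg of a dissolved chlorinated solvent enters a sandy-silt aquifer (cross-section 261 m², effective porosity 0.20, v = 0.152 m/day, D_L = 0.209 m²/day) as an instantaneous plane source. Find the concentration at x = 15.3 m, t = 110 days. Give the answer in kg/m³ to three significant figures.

For an instantaneous plane source, C(x,t) = M/(n_e·A·√(4πDt)) · exp(−(x−vt)²/(4Dt)), with n_e·A the pore (flow) area.
Plume center vt = 0.152 × 110 = 16.72 m, so the well at 15.3 m is 1.42 m upgradient of the peak.
√(4πDt) = 17.00 m, giving peak height M/(n_e·A·√(4πDt)) = 95.3/(0.20 × 261 × 17.00) = 0.1074 kg/m³.
(x−vt)²/(4Dt) = (-1.42)²/(4 × 0.209 × 110) = 0.02193; exp(−0.02193) = 0.9783.
C = 0.1074 × 0.9783 = 0.105 kg/m³.

0.105 kg/m³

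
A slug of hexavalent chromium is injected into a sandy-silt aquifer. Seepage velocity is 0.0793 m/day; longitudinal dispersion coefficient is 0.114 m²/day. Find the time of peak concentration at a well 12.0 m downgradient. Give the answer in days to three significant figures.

134 days

For the 1D instantaneous-source solution, setting ∂C/∂t = 0 at fixed x gives v²t² + 2Dt − x² = 0, so t = (√(D² + v²x²) − D)/v².
√(D² + v²x²) = √(0.114² + 0.0793² × 12.0²) = 0.9584; v² = 0.00628849.
t = (0.9584 − 0.114)/0.00628849 = 134 days (vs. the pure-advection estimate x/v = 151 d).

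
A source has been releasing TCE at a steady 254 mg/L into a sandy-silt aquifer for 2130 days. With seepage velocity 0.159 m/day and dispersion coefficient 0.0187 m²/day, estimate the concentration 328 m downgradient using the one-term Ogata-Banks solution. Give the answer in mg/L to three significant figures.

For a continuous step input, C/C₀ ≈ ½·erfc((x−vt)/(2√(Dt))).
vt = 0.159 × 2130 = 338.67 m and 2√(Dt) = 2√(0.0187 × 2130) = 12.62 m.
Argument (x−vt)/(2√(Dt)) = (328 − 338.67)/12.62 = -0.8455; ½·erfc(-0.8455) = 0.8841.
C = 254 × 0.8841 = 225 mg/L.

225 mg/L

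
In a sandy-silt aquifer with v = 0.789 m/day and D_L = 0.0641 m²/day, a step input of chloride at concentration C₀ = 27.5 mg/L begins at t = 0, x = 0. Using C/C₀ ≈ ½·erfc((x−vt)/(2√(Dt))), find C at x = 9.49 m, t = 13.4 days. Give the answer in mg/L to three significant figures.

21.9 mg/L

For a continuous step input, C/C₀ ≈ ½·erfc((x−vt)/(2√(Dt))).
vt = 0.789 × 13.4 = 10.5726 m and 2√(Dt) = 2√(0.0641 × 13.4) = 1.854 m.
Argument (x−vt)/(2√(Dt)) = (9.49 − 10.5726)/1.854 = -0.5839; ½·erfc(-0.5839) = 0.7955.
C = 27.5 × 0.7955 = 21.9 mg/L.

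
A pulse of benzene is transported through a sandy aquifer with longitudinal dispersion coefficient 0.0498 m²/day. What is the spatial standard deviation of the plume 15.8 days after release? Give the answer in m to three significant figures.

Dispersive spreading gives a Gaussian with σ² = 2Dt; advection only shifts the center.
σ = √(2 × 0.0498 × 15.8) = 1.25 m.

1.25 m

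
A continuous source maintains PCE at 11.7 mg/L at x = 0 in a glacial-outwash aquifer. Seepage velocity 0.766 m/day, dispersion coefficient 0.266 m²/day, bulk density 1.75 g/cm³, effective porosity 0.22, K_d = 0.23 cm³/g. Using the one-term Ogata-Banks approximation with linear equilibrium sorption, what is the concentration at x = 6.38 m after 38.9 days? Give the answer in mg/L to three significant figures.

Retardation factor R = 1 + ρ_b·K_d/n = 1 + 1.75 × 0.23/0.22 = 2.830.
Sorption retards both mechanisms: v_R = v/R = 0.2707 m/day, D_R = D/R = 0.09399 m²/day.
v_R·t = 0.2707 × 38.9 = 10.53023 m; 2√(D_R t) = 3.824 m; argument = (6.38 − 10.53023)/3.824 = -1.085.
C = C₀ × ½·erfc(-1.085) = 11.7 × 0.9375 = 11.0 mg/L.

11.0 mg/L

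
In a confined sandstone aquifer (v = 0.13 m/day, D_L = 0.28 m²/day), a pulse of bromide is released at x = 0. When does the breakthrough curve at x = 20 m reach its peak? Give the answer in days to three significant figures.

For the 1D instantaneous-source solution, setting ∂C/∂t = 0 at fixed x gives v²t² + 2Dt − x² = 0, so t = (√(D² + v²x²) − D)/v².
√(D² + v²x²) = √(0.28² + 0.13² × 20²) = 2.615; v² = 0.0169.
t = (2.615 − 0.28)/0.0169 = 138 days (vs. the pure-advection estimate x/v = 154 d).

138 days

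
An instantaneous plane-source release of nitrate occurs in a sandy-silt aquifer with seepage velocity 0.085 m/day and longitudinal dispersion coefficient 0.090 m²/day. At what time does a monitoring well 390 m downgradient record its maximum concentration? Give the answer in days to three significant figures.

For the 1D instantaneous-source solution, setting ∂C/∂t = 0 at fixed x gives v²t² + 2Dt − x² = 0, so t = (√(D² + v²x²) − D)/v².
√(D² + v²x²) = √(0.090² + 0.085² × 390²) = 33.15; v² = 0.007225.
t = (33.15 − 0.090)/0.007225 = 4580 days (vs. the pure-advection estimate x/v = 4590 d).

4580 days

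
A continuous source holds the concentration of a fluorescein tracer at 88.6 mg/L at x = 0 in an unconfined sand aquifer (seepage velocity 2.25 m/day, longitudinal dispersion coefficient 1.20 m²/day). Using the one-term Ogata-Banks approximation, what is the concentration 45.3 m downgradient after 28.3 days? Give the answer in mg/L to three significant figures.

For a continuous step input, C/C₀ ≈ ½·erfc((x−vt)/(2√(Dt))).
vt = 2.25 × 28.3 = 63.675 m and 2√(Dt) = 2√(1.20 × 28.3) = 11.66 m.
Argument (x−vt)/(2√(Dt)) = (45.3 − 63.675)/11.66 = -1.576; ½·erfc(-1.576) = 0.9871.
C = 88.6 × 0.9871 = 87.5 mg/L.

87.5 mg/L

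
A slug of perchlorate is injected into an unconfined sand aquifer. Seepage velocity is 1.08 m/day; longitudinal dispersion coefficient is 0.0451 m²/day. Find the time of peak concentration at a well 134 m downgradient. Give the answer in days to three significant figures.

For the 1D instantaneous-source solution, setting ∂C/∂t = 0 at fixed x gives v²t² + 2Dt − x² = 0, so t = (√(D² + v²x²) − D)/v².
√(D² + v²x²) = √(0.0451² + 1.08² × 134²) = 144.7; v² = 1.1664.
t = (144.7 − 0.0451)/1.1664 = 124 days (vs. the pure-advection estimate x/v = 124 d).

124 days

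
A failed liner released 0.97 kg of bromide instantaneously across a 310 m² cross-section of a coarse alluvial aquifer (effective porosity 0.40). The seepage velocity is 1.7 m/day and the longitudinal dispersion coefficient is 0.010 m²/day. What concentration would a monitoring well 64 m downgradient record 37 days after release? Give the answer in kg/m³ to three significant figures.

For an instantaneous plane source, C(x,t) = M/(n_e·A·√(4πDt)) · exp(−(x−vt)²/(4Dt)), with n_e·A the pore (flow) area.
Plume center vt = 1.7 × 37 = 62.9 m, so the well at 64 m is 1.1 m downgradient of the peak.
√(4πDt) = 2.156 m, giving peak height M/(n_e·A·√(4πDt)) = 0.97/(0.40 × 310 × 2.156) = 0.003628 kg/m³.
(x−vt)²/(4Dt) = (1.1)²/(4 × 0.010 × 37) = 0.8176; exp(−0.8176) = 0.4415.
C = 0.003628 × 0.4415 = 0.00160 kg/m³.

0.00160 kg/m³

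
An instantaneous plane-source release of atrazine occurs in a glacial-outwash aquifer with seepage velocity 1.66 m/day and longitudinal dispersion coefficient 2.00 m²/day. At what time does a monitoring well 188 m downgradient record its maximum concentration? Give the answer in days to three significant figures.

For the 1D instantaneous-source solution, setting ∂C/∂t = 0 at fixed x gives v²t² + 2Dt − x² = 0, so t = (√(D² + v²x²) − D)/v².
√(D² + v²x²) = √(2.00² + 1.66² × 188²) = 312.1; v² = 2.7556.
t = (312.1 − 2.00)/2.7556 = 113 days (vs. the pure-advection estimate x/v = 113 d).

113 days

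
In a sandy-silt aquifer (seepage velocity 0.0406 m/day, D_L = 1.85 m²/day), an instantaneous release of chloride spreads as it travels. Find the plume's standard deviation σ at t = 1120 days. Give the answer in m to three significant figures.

Dispersive spreading gives a Gaussian with σ² = 2Dt; advection only shifts the center.
σ = √(2 × 1.85 × 1120) = 64.4 m.

64.4 m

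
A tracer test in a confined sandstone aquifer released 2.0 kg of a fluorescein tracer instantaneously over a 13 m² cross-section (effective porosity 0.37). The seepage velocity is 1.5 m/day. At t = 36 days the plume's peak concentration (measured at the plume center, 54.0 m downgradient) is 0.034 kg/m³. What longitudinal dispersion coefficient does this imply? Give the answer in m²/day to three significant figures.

At the plume center C_max = M/(n_e·A·√(4πDt)), so D = M²/(4πt·(n_e·A·C_max)²).
n_e·A·C_max = 0.37 × 13 × 0.034 = 0.1635 kg/m.
D = 2.0²/(4π × 36 × 0.1635²) = 0.331 m²/day.

0.331 m²/day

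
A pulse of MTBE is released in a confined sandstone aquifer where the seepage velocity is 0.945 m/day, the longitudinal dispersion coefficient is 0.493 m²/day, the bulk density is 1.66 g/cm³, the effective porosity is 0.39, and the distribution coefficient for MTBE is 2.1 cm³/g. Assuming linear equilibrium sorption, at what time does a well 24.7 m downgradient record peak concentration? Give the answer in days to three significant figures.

254 days

Retardation factor R = 1 + ρ_b·K_d/n = 1 + 1.66 × 2.1/0.39 = 9.938.
Sorption retards both mechanisms: v_R = v/R = 0.09509 m/day, D_R = D/R = 0.04961 m²/day.
Peak time from v_R²t² + 2D_R t − x² = 0: t = (√(D_R² + v_R²x²) − D_R)/v_R².
√(D_R² + v_R²x²) = √(0.04961² + 0.09509² × 24.7²) = 2.349; v_R² = 0.009042.
t = (2.349 − 0.04961)/0.009042 = 254 days.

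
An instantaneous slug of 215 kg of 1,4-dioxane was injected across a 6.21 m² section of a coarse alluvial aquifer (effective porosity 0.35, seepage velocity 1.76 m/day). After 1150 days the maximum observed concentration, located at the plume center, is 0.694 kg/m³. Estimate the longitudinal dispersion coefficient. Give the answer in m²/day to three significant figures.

At the plume center C_max = M/(n_e·A·√(4πDt)), so D = M²/(4πt·(n_e·A·C_max)²).
n_e·A·C_max = 0.35 × 6.21 × 0.694 = 1.508 kg/m.
D = 215²/(4π × 1150 × 1.508²) = 1.41 m²/day.

1.41 m²/day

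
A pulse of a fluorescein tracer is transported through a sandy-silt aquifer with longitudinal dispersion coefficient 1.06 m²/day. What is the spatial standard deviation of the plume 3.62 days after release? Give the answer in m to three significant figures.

2.77 m

Dispersive spreading gives a Gaussian with σ² = 2Dt; advection only shifts the center.
σ = √(2 × 1.06 × 3.62) = 2.77 m.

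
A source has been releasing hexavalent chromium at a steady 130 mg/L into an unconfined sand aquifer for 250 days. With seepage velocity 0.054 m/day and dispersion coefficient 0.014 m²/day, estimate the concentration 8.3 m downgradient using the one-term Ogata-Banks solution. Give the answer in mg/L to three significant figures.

127 mg/L

For a continuous step input, C/C₀ ≈ ½·erfc((x−vt)/(2√(Dt))).
vt = 0.054 × 250 = 13.5 m and 2√(Dt) = 2√(0.014 × 250) = 3.742 m.
Argument (x−vt)/(2√(Dt)) = (8.3 − 13.5)/3.742 = -1.390; ½·erfc(-1.390) = 0.9753.
C = 130 × 0.9753 = 127 mg/L.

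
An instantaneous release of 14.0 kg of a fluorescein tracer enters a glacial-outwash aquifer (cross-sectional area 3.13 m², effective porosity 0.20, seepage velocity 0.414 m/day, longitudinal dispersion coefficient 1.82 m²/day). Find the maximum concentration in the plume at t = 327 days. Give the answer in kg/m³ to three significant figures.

The peak of an instantaneous 1D plume sits at x = vt; there the Gaussian factor is 1 and C_max = M/(n_e·A·√(4πDt)), where n_e·A is the pore area the mass is dissolved in.
√(4πDt) = √(4π × 1.82 × 327) = 86.48 m, so C_max = 14.0/(0.20 × 3.13 × 86.48) = 0.259 kg/m³.

0.259 kg/m³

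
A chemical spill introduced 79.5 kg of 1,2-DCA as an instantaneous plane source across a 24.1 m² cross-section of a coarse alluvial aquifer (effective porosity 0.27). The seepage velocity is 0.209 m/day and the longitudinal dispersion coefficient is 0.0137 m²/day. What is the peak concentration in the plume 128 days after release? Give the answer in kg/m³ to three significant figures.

2.60 kg/m³

The peak of an instantaneous 1D plume sits at x = vt; there the Gaussian factor is 1 and C_max = M/(n_e·A·√(4πDt)), where n_e·A is the pore area the mass is dissolved in.
√(4πDt) = √(4π × 0.0137 × 128) = 4.694 m, so C_max = 79.5/(0.27 × 24.1 × 4.694) = 2.60 kg/m³.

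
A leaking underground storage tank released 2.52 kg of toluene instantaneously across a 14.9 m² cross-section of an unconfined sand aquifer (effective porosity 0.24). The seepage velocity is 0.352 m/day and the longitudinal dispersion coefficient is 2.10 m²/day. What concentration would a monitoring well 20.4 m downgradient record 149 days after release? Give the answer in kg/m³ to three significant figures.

For an instantaneous plane source, C(x,t) = M/(n_e·A·√(4πDt)) · exp(−(x−vt)²/(4Dt)), with n_e·A the pore (flow) area.
Plume center vt = 0.352 × 149 = 52.448 m, so the well at 20.4 m is 32.048 m upgradient of the peak.
√(4πDt) = 62.71 m, giving peak height M/(n_e·A·√(4πDt)) = 2.52/(0.24 × 14.9 × 62.71) = 0.01124 kg/m³.
(x−vt)²/(4Dt) = (-32.048)²/(4 × 2.10 × 149) = 0.8206; exp(−0.8206) = 0.4402.
C = 0.01124 × 0.4402 = 0.00495 kg/m³.

0.00495 kg/m³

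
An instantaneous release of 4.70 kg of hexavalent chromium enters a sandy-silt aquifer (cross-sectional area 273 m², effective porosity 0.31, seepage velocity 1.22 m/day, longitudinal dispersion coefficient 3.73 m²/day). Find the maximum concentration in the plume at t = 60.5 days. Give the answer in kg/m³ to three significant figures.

0.00104 kg/m³

The peak of an instantaneous 1D plume sits at x = vt; there the Gaussian factor is 1 and C_max = M/(n_e·A·√(4πDt)), where n_e·A is the pore area the mass is dissolved in.
√(4πDt) = √(4π × 3.73 × 60.5) = 53.25 m, so C_max = 4.70/(0.31 × 273 × 53.25) = 0.00104 kg/m³.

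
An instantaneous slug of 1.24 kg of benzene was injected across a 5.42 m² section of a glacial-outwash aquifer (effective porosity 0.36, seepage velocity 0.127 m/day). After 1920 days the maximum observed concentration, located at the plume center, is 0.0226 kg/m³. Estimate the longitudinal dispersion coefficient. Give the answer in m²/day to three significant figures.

At the plume center C_max = M/(n_e·A·√(4πDt)), so D = M²/(4πt·(n_e·A·C_max)²).
n_e·A·C_max = 0.36 × 5.42 × 0.0226 = 0.04410 kg/m.
D = 1.24²/(4π × 1920 × 0.04410²) = 0.0328 m²/day.

0.0328 m²/day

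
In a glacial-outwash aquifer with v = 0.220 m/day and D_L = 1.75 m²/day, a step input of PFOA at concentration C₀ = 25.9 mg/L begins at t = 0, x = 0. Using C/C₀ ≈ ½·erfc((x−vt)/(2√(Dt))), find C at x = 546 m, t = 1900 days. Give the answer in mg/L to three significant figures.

For a continuous step input, C/C₀ ≈ ½·erfc((x−vt)/(2√(Dt))).
vt = 0.220 × 1900 = 418 m and 2√(Dt) = 2√(1.75 × 1900) = 115.3 m.
Argument (x−vt)/(2√(Dt)) = (546 − 418)/115.3 = 1.110; ½·erfc(1.110) = 0.05823.
C = 25.9 × 0.05823 = 1.51 mg/L.

1.51 mg/L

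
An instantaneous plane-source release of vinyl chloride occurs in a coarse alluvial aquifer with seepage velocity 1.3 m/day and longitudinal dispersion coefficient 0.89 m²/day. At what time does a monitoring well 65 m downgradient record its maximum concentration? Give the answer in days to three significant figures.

49.5 days

For the 1D instantaneous-source solution, setting ∂C/∂t = 0 at fixed x gives v²t² + 2Dt − x² = 0, so t = (√(D² + v²x²) − D)/v².
√(D² + v²x²) = √(0.89² + 1.3² × 65²) = 84.50; v² = 1.69.
t = (84.50 − 0.89)/1.69 = 49.5 days (vs. the pure-advection estimate x/v = 50.0 d).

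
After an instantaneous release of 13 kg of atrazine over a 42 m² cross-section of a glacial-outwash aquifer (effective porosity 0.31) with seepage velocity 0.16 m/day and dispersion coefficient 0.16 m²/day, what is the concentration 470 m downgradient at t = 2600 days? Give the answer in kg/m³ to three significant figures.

For an instantaneous plane source, C(x,t) = M/(n_e·A·√(4πDt)) · exp(−(x−vt)²/(4Dt)), with n_e·A the pore (flow) area.
Plume center vt = 0.16 × 2600 = 416 m, so the well at 470 m is 54 m downgradient of the peak.
√(4πDt) = 72.30 m, giving peak height M/(n_e·A·√(4πDt)) = 13/(0.31 × 42 × 72.30) = 0.01381 kg/m³.
(x−vt)²/(4Dt) = (54)²/(4 × 0.16 × 2600) = 1.752; exp(−1.752) = 0.1734.
C = 0.01381 × 0.1734 = 0.00239 kg/m³.

0.00239 kg/m³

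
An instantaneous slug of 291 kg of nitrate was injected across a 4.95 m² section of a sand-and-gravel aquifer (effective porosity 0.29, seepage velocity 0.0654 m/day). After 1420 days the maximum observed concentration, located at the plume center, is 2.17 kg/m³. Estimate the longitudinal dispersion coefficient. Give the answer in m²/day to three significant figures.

At the plume center C_max = M/(n_e·A·√(4πDt)), so D = M²/(4πt·(n_e·A·C_max)²).
n_e·A·C_max = 0.29 × 4.95 × 2.17 = 3.115 kg/m.
D = 291²/(4π × 1420 × 3.115²) = 0.489 m²/day.

0.489 m²/day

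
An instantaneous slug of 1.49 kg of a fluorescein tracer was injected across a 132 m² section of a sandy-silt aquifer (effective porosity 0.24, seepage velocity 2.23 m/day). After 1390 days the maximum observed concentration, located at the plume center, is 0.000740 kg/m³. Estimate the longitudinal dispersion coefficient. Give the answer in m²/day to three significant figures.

At the plume center C_max = M/(n_e·A·√(4πDt)), so D = M²/(4πt·(n_e·A·C_max)²).
n_e·A·C_max = 0.24 × 132 × 0.000740 = 0.02344 kg/m.
D = 1.49²/(4π × 1390 × 0.02344²) = 0.231 m²/day.

0.231 m²/day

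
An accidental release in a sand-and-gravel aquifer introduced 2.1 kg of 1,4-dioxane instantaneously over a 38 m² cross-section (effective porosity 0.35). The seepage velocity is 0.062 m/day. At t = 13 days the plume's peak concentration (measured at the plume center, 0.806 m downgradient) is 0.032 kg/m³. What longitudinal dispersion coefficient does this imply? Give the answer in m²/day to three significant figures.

0.149 m²/day

At the plume center C_max = M/(n_e·A·√(4πDt)), so D = M²/(4πt·(n_e·A·C_max)²).
n_e·A·C_max = 0.35 × 38 × 0.032 = 0.4256 kg/m.
D = 2.1²/(4π × 13 × 0.4256²) = 0.149 m²/day.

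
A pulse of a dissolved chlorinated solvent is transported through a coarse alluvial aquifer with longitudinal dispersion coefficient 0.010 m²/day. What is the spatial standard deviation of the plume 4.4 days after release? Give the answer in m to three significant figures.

0.297 m

Dispersive spreading gives a Gaussian with σ² = 2Dt; advection only shifts the center.
σ = √(2 × 0.010 × 4.4) = 0.297 m.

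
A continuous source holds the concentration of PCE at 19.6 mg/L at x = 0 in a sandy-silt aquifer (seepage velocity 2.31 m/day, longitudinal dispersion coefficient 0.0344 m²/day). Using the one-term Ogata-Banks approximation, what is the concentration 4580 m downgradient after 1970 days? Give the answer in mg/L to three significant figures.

0.116 mg/L

For a continuous step input, C/C₀ ≈ ½·erfc((x−vt)/(2√(Dt))).
vt = 2.31 × 1970 = 4550.7 m and 2√(Dt) = 2√(0.0344 × 1970) = 16.46 m.
Argument (x−vt)/(2√(Dt)) = (4580 − 4550.7)/16.46 = 1.780; ½·erfc(1.780) = 0.005913.
C = 19.6 × 0.005913 = 0.116 mg/L.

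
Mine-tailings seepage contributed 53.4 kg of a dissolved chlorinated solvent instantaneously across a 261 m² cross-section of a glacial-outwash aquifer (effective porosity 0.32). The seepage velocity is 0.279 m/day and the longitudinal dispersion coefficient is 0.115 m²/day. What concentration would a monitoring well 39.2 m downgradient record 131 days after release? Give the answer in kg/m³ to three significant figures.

For an instantaneous plane source, C(x,t) = M/(n_e·A·√(4πDt)) · exp(−(x−vt)²/(4Dt)), with n_e·A the pore (flow) area.
Plume center vt = 0.279 × 131 = 36.549 m, so the well at 39.2 m is 2.651 m downgradient of the peak.
√(4πDt) = 13.76 m, giving peak height M/(n_e·A·√(4πDt)) = 53.4/(0.32 × 261 × 13.76) = 0.04647 kg/m³.
(x−vt)²/(4Dt) = (2.651)²/(4 × 0.115 × 131) = 0.1166; exp(−0.1166) = 0.8899.
C = 0.04647 × 0.8899 = 0.0414 kg/m³.

0.0414 kg/m³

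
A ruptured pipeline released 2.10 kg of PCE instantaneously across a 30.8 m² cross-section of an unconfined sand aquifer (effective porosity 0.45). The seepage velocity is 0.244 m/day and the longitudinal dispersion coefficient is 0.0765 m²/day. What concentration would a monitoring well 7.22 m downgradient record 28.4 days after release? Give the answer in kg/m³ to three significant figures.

0.0287 kg/m³

For an instantaneous plane source, C(x,t) = M/(n_e·A·√(4πDt)) · exp(−(x−vt)²/(4Dt)), with n_e·A the pore (flow) area.
Plume center vt = 0.244 × 28.4 = 6.9296 m, so the well at 7.22 m is 0.2904 m downgradient of the peak.
√(4πDt) = 5.225 m, giving peak height M/(n_e·A·√(4πDt)) = 2.10/(0.45 × 30.8 × 5.225) = 0.02900 kg/m³.
(x−vt)²/(4Dt) = (0.2904)²/(4 × 0.0765 × 28.4) = 0.009704; exp(−0.009704) = 0.9903.
C = 0.02900 × 0.9903 = 0.0287 kg/m³.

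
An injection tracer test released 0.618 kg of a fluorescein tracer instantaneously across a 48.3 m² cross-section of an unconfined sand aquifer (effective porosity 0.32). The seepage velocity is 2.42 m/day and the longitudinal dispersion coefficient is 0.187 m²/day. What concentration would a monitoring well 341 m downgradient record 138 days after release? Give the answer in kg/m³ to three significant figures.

For an instantaneous plane source, C(x,t) = M/(n_e·A·√(4πDt)) · exp(−(x−vt)²/(4Dt)), with n_e·A the pore (flow) area.
Plume center vt = 2.42 × 138 = 333.96 m, so the well at 341 m is 7.04 m downgradient of the peak.
√(4πDt) = 18.01 m, giving peak height M/(n_e·A·√(4πDt)) = 0.618/(0.32 × 48.3 × 18.01) = 0.002220 kg/m³.
(x−vt)²/(4Dt) = (7.04)²/(4 × 0.187 × 138) = 0.4801; exp(−0.4801) = 0.6187.
C = 0.002220 × 0.6187 = 0.00137 kg/m³.

0.00137 kg/m³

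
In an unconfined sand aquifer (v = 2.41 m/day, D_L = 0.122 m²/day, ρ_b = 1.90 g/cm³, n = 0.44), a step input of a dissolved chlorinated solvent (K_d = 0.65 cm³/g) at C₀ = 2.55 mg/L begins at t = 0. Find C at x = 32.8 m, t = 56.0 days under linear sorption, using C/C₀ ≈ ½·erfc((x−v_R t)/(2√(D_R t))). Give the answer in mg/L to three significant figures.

2.34 mg/L

Retardation factor R = 1 + ρ_b·K_d/n = 1 + 1.90 × 0.65/0.44 = 3.807.
Sorption retards both mechanisms: v_R = v/R = 0.6330 m/day, D_R = D/R = 0.03205 m²/day.
v_R·t = 0.6330 × 56.0 = 35.448 m; 2√(D_R t) = 2.679 m; argument = (32.8 − 35.448)/2.679 = -0.9884.
C = C₀ × ½·erfc(-0.9884) = 2.55 × 0.9189 = 2.34 mg/L.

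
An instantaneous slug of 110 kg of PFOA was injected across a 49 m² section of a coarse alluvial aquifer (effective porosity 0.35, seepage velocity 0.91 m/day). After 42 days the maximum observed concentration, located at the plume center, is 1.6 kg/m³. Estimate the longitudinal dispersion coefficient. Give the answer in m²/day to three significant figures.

At the plume center C_max = M/(n_e·A·√(4πDt)), so D = M²/(4πt·(n_e·A·C_max)²).
n_e·A·C_max = 0.35 × 49 × 1.6 = 27.44 kg/m.
D = 110²/(4π × 42 × 27.44²) = 0.0304 m²/day.

0.0304 m²/day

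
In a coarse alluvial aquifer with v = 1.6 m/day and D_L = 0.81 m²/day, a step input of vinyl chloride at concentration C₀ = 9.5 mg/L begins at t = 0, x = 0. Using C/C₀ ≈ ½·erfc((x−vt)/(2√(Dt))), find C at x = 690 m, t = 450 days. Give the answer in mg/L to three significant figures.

For a continuous step input, C/C₀ ≈ ½·erfc((x−vt)/(2√(Dt))).
vt = 1.6 × 450 = 720 m and 2√(Dt) = 2√(0.81 × 450) = 38.18 m.
Argument (x−vt)/(2√(Dt)) = (690 − 720)/38.18 = -0.7858; ½·erfc(-0.7858) = 0.8668.
C = 9.5 × 0.8668 = 8.23 mg/L.

8.23 mg/L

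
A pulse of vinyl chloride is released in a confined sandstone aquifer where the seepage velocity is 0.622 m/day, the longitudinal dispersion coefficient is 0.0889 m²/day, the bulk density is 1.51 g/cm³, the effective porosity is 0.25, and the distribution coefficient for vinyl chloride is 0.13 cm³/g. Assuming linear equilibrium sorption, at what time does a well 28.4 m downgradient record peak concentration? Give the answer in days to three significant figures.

81.1 days

Retardation factor R = 1 + ρ_b·K_d/n = 1 + 1.51 × 0.13/0.25 = 1.785.
Sorption retards both mechanisms: v_R = v/R = 0.3485 m/day, D_R = D/R = 0.04980 m²/day.
Peak time from v_R²t² + 2D_R t − x² = 0: t = (√(D_R² + v_R²x²) − D_R)/v_R².
√(D_R² + v_R²x²) = √(0.04980² + 0.3485² × 28.4²) = 9.898; v_R² = 0.1215.
t = (9.898 − 0.04980)/0.1215 = 81.1 days.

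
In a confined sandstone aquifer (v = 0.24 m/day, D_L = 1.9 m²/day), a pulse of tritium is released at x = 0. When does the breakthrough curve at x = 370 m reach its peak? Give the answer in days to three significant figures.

For the 1D instantaneous-source solution, setting ∂C/∂t = 0 at fixed x gives v²t² + 2Dt − x² = 0, so t = (√(D² + v²x²) − D)/v².
√(D² + v²x²) = √(1.9² + 0.24² × 370²) = 88.82; v² = 0.0576.
t = (88.82 − 1.9)/0.0576 = 1510 days (vs. the pure-advection estimate x/v = 1540 d).

1510 days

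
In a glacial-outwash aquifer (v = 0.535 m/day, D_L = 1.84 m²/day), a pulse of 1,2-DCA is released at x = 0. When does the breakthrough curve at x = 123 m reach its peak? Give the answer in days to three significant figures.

224 days

For the 1D instantaneous-source solution, setting ∂C/∂t = 0 at fixed x gives v²t² + 2Dt − x² = 0, so t = (√(D² + v²x²) − D)/v².
√(D² + v²x²) = √(1.84² + 0.535² × 123²) = 65.83; v² = 0.286225.
t = (65.83 − 1.84)/0.286225 = 224 days (vs. the pure-advection estimate x/v = 230 d).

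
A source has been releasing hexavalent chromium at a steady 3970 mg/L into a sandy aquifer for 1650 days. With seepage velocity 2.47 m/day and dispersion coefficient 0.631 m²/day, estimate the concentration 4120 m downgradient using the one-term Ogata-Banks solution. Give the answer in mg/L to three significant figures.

For a continuous step input, C/C₀ ≈ ½·erfc((x−vt)/(2√(Dt))).
vt = 2.47 × 1650 = 4075.5 m and 2√(Dt) = 2√(0.631 × 1650) = 64.53 m.
Argument (x−vt)/(2√(Dt)) = (4120 − 4075.5)/64.53 = 0.6896; ½·erfc(0.6896) = 0.1647.
C = 3970 × 0.1647 = 654 mg/L.

654 mg/L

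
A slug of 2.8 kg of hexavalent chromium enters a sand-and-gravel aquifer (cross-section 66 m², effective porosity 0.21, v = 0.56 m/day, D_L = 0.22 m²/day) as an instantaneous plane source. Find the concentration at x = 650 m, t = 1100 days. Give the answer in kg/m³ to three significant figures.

0.00111 kg/m³

For an instantaneous plane source, C(x,t) = M/(n_e·A·√(4πDt)) · exp(−(x−vt)²/(4Dt)), with n_e·A the pore (flow) area.
Plume center vt = 0.56 × 1100 = 616 m, so the well at 650 m is 34 m downgradient of the peak.
√(4πDt) = 55.15 m, giving peak height M/(n_e·A·√(4πDt)) = 2.8/(0.21 × 66 × 55.15) = 0.003663 kg/m³.
(x−vt)²/(4Dt) = (34)²/(4 × 0.22 × 1100) = 1.194; exp(−1.194) = 0.3030.
C = 0.003663 × 0.3030 = 0.00111 kg/m³.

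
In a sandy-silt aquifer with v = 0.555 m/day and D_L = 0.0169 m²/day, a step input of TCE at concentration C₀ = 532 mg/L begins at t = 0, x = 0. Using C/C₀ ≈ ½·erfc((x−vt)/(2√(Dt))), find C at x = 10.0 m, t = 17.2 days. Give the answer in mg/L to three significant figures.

For a continuous step input, C/C₀ ≈ ½·erfc((x−vt)/(2√(Dt))).
vt = 0.555 × 17.2 = 9.546 m and 2√(Dt) = 2√(0.0169 × 17.2) = 1.078 m.
Argument (x−vt)/(2√(Dt)) = (10.0 − 9.546)/1.078 = 0.4212; ½·erfc(0.4212) = 0.2757.
C = 532 × 0.2757 = 147 mg/L.

147 mg/L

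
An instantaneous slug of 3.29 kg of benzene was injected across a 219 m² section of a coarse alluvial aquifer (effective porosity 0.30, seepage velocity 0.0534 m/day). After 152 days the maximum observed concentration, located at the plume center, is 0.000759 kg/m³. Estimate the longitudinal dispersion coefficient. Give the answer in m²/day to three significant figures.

At the plume center C_max = M/(n_e·A·√(4πDt)), so D = M²/(4πt·(n_e·A·C_max)²).
n_e·A·C_max = 0.30 × 219 × 0.000759 = 0.04987 kg/m.
D = 3.29²/(4π × 152 × 0.04987²) = 2.28 m²/day.

2.28 m²/day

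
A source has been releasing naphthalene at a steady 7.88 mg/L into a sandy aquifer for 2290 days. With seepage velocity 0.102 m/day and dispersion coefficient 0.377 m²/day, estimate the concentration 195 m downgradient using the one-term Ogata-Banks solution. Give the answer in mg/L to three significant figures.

6.49 mg/L

For a continuous step input, C/C₀ ≈ ½·erfc((x−vt)/(2√(Dt))).
vt = 0.102 × 2290 = 233.58 m and 2√(Dt) = 2√(0.377 × 2290) = 58.76 m.
Argument (x−vt)/(2√(Dt)) = (195 − 233.58)/58.76 = -0.6566; ½·erfc(-0.6566) = 0.8234.
C = 7.88 × 0.8234 = 6.49 mg/L.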